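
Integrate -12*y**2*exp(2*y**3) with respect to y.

-2*exp(2*y**3) + C

Let u = 2*y**3, so du = (6*y**2) dy.
Rewriting, the integral becomes -2·∫ e^u du = -2·e^u.
Substituting back, u = 2*y**3.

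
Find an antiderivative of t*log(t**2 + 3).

Let u = t**2 + 3, so du = (2*t) dt.
The integral becomes (1/2)·∫ log(u) du; integrate by parts with u′=log(u), dv′=du.

t**2*log(t**2 + 3)/2 - t**2/2 + 3*log(t**2 + 3)/2 + C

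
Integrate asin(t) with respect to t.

t*asin(t) + sqrt(-t**2 + 1) + C

Use integration by parts with u = arcsin(t), dv = dt.
Then du = 1/sqrt(-t**2 + 1) dt.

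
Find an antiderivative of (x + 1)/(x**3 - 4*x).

-log(x)/4 + 3*log(x - 2)/8 - log(x + 2)/8 + C

Factor the denominator: x*(x - 2)*(x + 2).
Partial-fraction decomposition: -1/(8*(x + 2)) + 3/(8*(x - 2)) - 1/(4*x).
Integrate each term: A/(x−a) contributes A·log|x−a|.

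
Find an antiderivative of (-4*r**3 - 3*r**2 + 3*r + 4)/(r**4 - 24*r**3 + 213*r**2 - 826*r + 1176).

455*log(r - 7) - 475*log(r - 6) + 16*log(r - 4) + 498/(r - 7) + C

Factor the denominator: (r - 7)**2*(r - 6)*(r - 4).
Partial-fraction decomposition: 16/(r - 4) - 475/(r - 6) + 455/(r - 7) - 498/(r - 7)**2.
Integrate each term; A/(r−a) gives A·log|r−a|; A/(r−a)² gives −A/(r−a).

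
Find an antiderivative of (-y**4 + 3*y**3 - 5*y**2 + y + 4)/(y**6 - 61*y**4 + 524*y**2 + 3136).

Factor the denominator: (y - 7)*(y - 4)*(y + 4)*(y + 7)*(y**2 + 4).
Partial-fraction decomposition: -(11*y - 8)/(1060*(y**2 + 4)) + 613/(4081*(y + 7)) - 1/(10*(y + 4)) + 17/(660*(y - 4)) - 73/(1113*(y - 7)).
Integrate each term; A/(y−a) gives A·log|y−a|; the (By+D)/(y²+p²) term gives a log and an atan.

-73*log(y - 7)/1113 + 17*log(y - 4)/660 - log(y + 4)/10 + 613*log(y + 7)/4081 - 11*log(y**2 + 4)/2120 + atan(y/2)/265 + C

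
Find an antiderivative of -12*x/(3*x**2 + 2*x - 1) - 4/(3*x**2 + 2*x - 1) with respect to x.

Let u = 3*x**2 + 2*x - 1, so du = (6*x + 2) dx.
Rewriting, the integral becomes -2·∫ 1/u du = -2·log(u).
Substituting back, u = 3*x**2 + 2*x - 1.

-2*log(3*x**2 + 2*x - 1) + C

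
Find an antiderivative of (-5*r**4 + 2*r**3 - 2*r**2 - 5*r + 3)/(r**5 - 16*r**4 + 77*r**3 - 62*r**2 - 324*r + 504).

Factor the denominator: (r - 7)*(r - 6)*(r - 3)*(r - 2)*(r + 2).
Partial-fraction decomposition: -91/(1440*(r + 2)) + 79/(80*(r - 2)) - 127/(20*(r - 3)) + 2049/(32*(r - 6)) - 11449/(180*(r - 7)).
Integrate each term: A/(r−a) contributes A·log|r−a|.

-11449*log(r - 7)/180 + 2049*log(r - 6)/32 - 127*log(r - 3)/20 + 79*log(r - 2)/80 - 91*log(r + 2)/1440 + C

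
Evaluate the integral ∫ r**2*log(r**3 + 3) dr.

r**3*log(r**3 + 3)/3 - r**3/3 + log(r**3 + 3) + C

Let u = r**3 + 3, so du = (3*r**2) dr.
The integral becomes (1/3)·∫ log(u) du; integrate by parts with u′=log(u), dv′=du.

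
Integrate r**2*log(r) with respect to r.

r**3*log(r)/3 - r**3/9 + C

Use integration by parts with u = log(r), dv = r**2 dr.
Then du = 1/r dr and v = r**3/3.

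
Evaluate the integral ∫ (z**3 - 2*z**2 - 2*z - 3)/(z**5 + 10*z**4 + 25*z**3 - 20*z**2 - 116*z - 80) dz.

-log(z - 2)/72 + log(z + 1)/9 - 5*log(z + 2)/8 + 91*log(z + 4)/36 - 2*log(z + 5) + C

Factor the denominator: (z - 2)*(z + 1)*(z + 2)*(z + 4)*(z + 5).
Partial-fraction decomposition: -2/(z + 5) + 91/(36*(z + 4)) - 5/(8*(z + 2)) + 1/(9*(z + 1)) - 1/(72*(z - 2)).
Integrate each term: A/(z−a) contributes A·log|z−a|.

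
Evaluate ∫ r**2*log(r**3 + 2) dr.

Let u = r**3 + 2, so du = (3*r**2) dr.
The integral becomes (1/3)·∫ log(u) du; integrate by parts with u′=log(u), dv′=du.

r**3*log(r**3 + 2)/3 - r**3/3 + 2*log(r**3 + 2)/3 + C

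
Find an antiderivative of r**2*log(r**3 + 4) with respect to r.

r**3*log(r**3 + 4)/3 - r**3/3 + 4*log(r**3 + 4)/3 + C

Let u = r**3 + 4, so du = (3*r**2) dr.
The integral becomes (1/3)·∫ log(u) du; integrate by parts with u′=log(u), dv′=du.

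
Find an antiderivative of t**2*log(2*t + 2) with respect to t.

t**3*log(2*t + 2)/3 - t**3/9 + t**2/6 - t/3 + log(t + 1)/3 + C

Use integration by parts with u = log(2*t + 2), dv = t**2 dt.
Then du = 2/(2*t + 2) dt and v = t**3/3.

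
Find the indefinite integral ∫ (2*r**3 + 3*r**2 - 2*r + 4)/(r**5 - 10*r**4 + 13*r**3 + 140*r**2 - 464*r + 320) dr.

Factor the denominator: (r - 5)*(r - 4)**2*(r - 1)*(r + 4).
Partial-fraction decomposition: -17/(720*(r + 4)) - 7/(180*(r - 1)) - 1267/(144*(r - 4)) - 43/(6*(r - 4)**2) + 319/(36*(r - 5)).
Integrate each term; A/(r−a) gives A·log|r−a|; A/(r−a)² gives −A/(r−a).

319*log(r - 5)/36 - 1267*log(r - 4)/144 - 7*log(r - 1)/180 - 17*log(r + 4)/720 + 43/(6*r - 24) + C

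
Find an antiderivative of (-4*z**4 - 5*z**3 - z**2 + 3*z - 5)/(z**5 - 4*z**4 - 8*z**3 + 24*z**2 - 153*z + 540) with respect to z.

Factor the denominator: (z - 5)*(z - 3)*(z + 4)*(z**2 + 9).
Partial-fraction decomposition: -8*(116*z + 1311)/(3825*(z**2 + 9)) - 737/(1575*(z + 4)) + 116/(63*(z - 3)) - 785/(153*(z - 5)).
Integrate each term; A/(z−a) gives A·log|z−a|; the (Bz+D)/(z²+p²) term gives a log and an atan.

-785*log(z - 5)/153 + 116*log(z - 3)/63 - 737*log(z + 4)/1575 - 464*log(z**2 + 9)/3825 - 3496*atan(z/3)/3825 + C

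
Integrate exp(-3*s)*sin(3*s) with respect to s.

-exp(-3*s)*sin(3*s)/6 - exp(-3*s)*cos(3*s)/6 + C

Let I denote the integral. Integrate by parts with u = sin(3*s), dv = exp(-3*s) ds, so v = -exp(-3*s)/3: I = -exp(-3*s)*sin(3*s)/3 + ∫ exp(-3*s)*cos(3*s) ds.
Apply parts again with u = cos(3*s), dv = exp(-3*s) ds: ∫ exp(-3*s)*cos(3*s) ds = -exp(-3*s)*cos(3*s)/3 − I. Substituting back brings back I: I = -exp(-3*s)*sin(3*s)/3 - exp(-3*s)*cos(3*s)/3 − I.
Solving for I: (1 + 1)·I equals the remaining terms, so I = (1/2)·(-exp(-3*s)*sin(3*s)/3 - exp(-3*s)*cos(3*s)/3).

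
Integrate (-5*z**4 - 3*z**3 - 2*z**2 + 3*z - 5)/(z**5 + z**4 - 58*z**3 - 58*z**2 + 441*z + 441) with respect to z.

Factor the denominator: (z - 7)*(z - 3)*(z + 1)*(z + 3)*(z + 7).
Partial-fraction decomposition: -185/(56*(z + 7)) + 89/(120*(z + 3)) - 1/(32*(z + 1)) + 25/(48*(z - 3)) - 3279/(1120*(z - 7)).
Integrate each term: A/(z−a) contributes A·log|z−a|.

-3279*log(z - 7)/1120 + 25*log(z - 3)/48 - log(z + 1)/32 + 89*log(z + 3)/120 - 185*log(z + 7)/56 + C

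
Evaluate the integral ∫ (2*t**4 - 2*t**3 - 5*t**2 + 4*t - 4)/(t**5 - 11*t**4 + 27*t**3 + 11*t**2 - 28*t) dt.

Factor the denominator: t*(t - 7)*(t - 4)*(t - 1)*(t + 1).
Partial-fraction decomposition: -9/(80*(t + 1)) - 5/(36*(t - 1)) - 79/(45*(t - 4)) + 3895/(1008*(t - 7)) + 1/(7*t).
Integrate each term: A/(t−a) contributes A·log|t−a|.

log(t)/7 + 3895*log(t - 7)/1008 - 79*log(t - 4)/45 - 5*log(t - 1)/36 - 9*log(t + 1)/80 + C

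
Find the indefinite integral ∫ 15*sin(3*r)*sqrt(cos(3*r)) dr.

-10*cos(3*r)**(3/2)/3 + C

Let u = cos(3*r), so du = (-3*sin(3*r)) dr.
Rewriting, the integral becomes -5·∫ √u du = -5·(2/3)u^(3/2).
Substituting back, u = cos(3*r).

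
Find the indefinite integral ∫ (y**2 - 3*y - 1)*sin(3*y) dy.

-y**2*cos(3*y)/3 + 2*y*sin(3*y)/9 + y*cos(3*y) - sin(3*y)/3 + 11*cos(3*y)/27 + C

Use integration by parts with u = y**2 - 3*y - 1, dv = sin(3*y) dy, so v = -cos(3*y)/3.
Apply parts 2 times (tabular method): alternate signs, differentiate u down to 0, integrate dv up.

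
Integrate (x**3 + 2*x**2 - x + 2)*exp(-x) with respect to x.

(-x**3 - 5*x**2 - 9*x - 11)*exp(-x) + C

Use integration by parts with u = x**3 + 2*x**2 - x + 2, dv = exp(-x) dx, so v = -exp(-x).
Apply parts 3 times (tabular method): alternate signs, differentiate u down to 0, integrate dv up.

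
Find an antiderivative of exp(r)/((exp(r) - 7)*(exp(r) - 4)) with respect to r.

Let u = e^r, du = e^r dr.
The integral becomes ∫ du/((u-7)(u-4)); decompose into partial fractions.

log(exp(r) - 7)/3 - log(exp(r) - 4)/3 + C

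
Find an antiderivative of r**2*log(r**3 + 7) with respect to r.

r**3*log(r**3 + 7)/3 - r**3/3 + 7*log(r**3 + 7)/3 + C

Let u = r**3 + 7, so du = (3*r**2) dr.
The integral becomes (1/3)·∫ log(u) du; integrate by parts with u′=log(u), dv′=du.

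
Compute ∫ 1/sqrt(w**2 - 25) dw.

Substitute w = 5·sec(θ), so dw = 5·sec(θ)*tan(θ) dθ and the radical becomes sqrt(w**2 - 25) = 5·tan(θ) by the Pythagorean identity.
Integrate the resulting trig expression in θ, then back-substitute sec(θ) = w/5, tan(θ) = sqrt(w**2 - 25)/5 (absorbing any constant into C).

log(w + sqrt(w**2 - 25)) + C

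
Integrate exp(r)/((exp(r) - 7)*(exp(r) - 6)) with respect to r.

log(exp(r) - 7) - log(exp(r) - 6) + C

Let u = e^r, du = e^r dr.
The integral becomes ∫ du/((u-6)(u-7)); decompose into partial fractions.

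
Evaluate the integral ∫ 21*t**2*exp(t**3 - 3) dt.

Let u = t**3 - 3, so du = (3*t**2) dt.
Rewriting, the integral becomes 7·∫ e^u du = 7·e^u.
Substituting back, u = t**3 - 3.

7*exp(t**3 - 3) + C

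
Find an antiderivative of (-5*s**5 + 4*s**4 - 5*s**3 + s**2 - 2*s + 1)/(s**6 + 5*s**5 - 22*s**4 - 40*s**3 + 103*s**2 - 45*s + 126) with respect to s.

Factor the denominator: (s - 3)*(s - 2)*(s + 3)*(s + 7)*(s**2 + 1).
Partial-fraction decomposition: -(s - 7)/(250*(s**2 + 1)) - 5301/(1000*(s + 7)) + 169/(120*(s + 3)) + 3/(5*(s - 2)) - 511/(300*(s - 3)).
Integrate each term; A/(s−a) gives A·log|s−a|; the (Bs+D)/(s²+p²) term gives a log and an atan.

-511*log(s - 3)/300 + 3*log(s - 2)/5 + 169*log(s + 3)/120 - 5301*log(s + 7)/1000 - log(s**2 + 1)/500 + 7*atan(s)/250 + C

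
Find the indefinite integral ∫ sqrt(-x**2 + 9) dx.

x*sqrt(-x**2 + 9)/2 + 9*asin(x/3)/2 + C

Substitute x = 3·sin(θ), so dx = 3·cos(θ) dθ and the radical becomes sqrt(-x**2 + 9) = 3·cos(θ) by the Pythagorean identity.
Integrate the resulting trig expression in θ, then back-substitute θ = asin(x/3), sin(θ) = x/3, cos(θ) = sqrt(-x**2 + 9)/3 (absorbing any constant into C).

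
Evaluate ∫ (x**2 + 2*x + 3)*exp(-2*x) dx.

Use integration by parts with u = x**2 + 2*x + 3, dv = exp(-2*x) dx, so v = -exp(-2*x)/2.
Apply parts 2 times (tabular method): alternate signs, differentiate u down to 0, integrate dv up.

(-2*x**2 - 6*x - 9)*exp(-2*x)/4 + C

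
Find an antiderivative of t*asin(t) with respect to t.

t**2*asin(t)/2 + t*sqrt(-t**2 + 1)/4 - asin(t)/4 + C

Use integration by parts with u = arcsin(t), dv = t dt.
Then du = 1/sqrt(-t**2 + 1) dt.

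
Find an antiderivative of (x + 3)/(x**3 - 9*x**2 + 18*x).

Factor the denominator: x*(x - 6)*(x - 3).
Partial-fraction decomposition: -2/(3*(x - 3)) + 1/(2*(x - 6)) + 1/(6*x).
Integrate each term: A/(x−a) contributes A·log|x−a|.

log(x)/6 + log(x - 6)/2 - 2*log(x - 3)/3 + C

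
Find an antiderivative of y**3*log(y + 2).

y**4*log(y + 2)/4 - y**4/16 + y**3/6 - y**2/2 + 2*y - 4*log(y + 2) + C

Use integration by parts with u = log(y + 2), dv = y**3 dy.
Then du = 1/(y + 2) dy and v = y**4/4.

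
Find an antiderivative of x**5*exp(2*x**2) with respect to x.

(2*x**4 - 2*x**2 + 1)*exp(2*x**2)/8 + C

Let u = x², du = 2x dx; rewrite as (1/2)∫ u^2·exp(2u) du.
Now integrate by parts 2 times.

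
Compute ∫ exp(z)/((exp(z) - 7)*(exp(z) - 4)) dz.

Let u = e^z, du = e^z dz.
The integral becomes ∫ du/((u-4)(u-7)); decompose into partial fractions.

log(exp(z) - 7)/3 - log(exp(z) - 4)/3 + C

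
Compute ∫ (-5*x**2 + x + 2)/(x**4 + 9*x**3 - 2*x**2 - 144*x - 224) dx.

Factor the denominator: (x - 4)*(x + 2)*(x + 4)*(x + 7).
Partial-fraction decomposition: 50/(33*(x + 7)) - 41/(24*(x + 4)) + 1/(3*(x + 2)) - 37/(264*(x - 4)).
Integrate each term: A/(x−a) contributes A·log|x−a|.

-37*log(x - 4)/264 + log(x + 2)/3 - 41*log(x + 4)/24 + 50*log(x + 7)/33 + C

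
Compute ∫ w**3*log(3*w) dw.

w**4*(log(w) + log(3))/4 - w**4/16 + C

Use integration by parts with u = log(3*w), dv = w**3 dw.
Then du = 1/w dw and v = w**4/4.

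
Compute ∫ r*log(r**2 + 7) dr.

r**2*log(r**2 + 7)/2 - r**2/2 + 7*log(r**2 + 7)/2 + C

Let u = r**2 + 7, so du = (2*r) dr.
The integral becomes (1/2)·∫ log(u) du; integrate by parts with u′=log(u), dv′=du.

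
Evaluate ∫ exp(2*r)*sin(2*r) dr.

exp(2*r)*sin(2*r)/4 - exp(2*r)*cos(2*r)/4 + C

Let I denote the integral. Integrate by parts with u = sin(2*r), dv = exp(2*r) dr, so v = exp(2*r)/2: I = exp(2*r)*sin(2*r)/2 − ∫ exp(2*r)*cos(2*r) dr.
Apply parts again with u = cos(2*r), dv = exp(2*r) dr: ∫ exp(2*r)*cos(2*r) dr = exp(2*r)*cos(2*r)/2 + I. Substituting back brings back I: I = exp(2*r)*sin(2*r)/2 - exp(2*r)*cos(2*r)/2 − I.
Solving for I: (1 + 1)·I equals the remaining terms, so I = (1/2)·(exp(2*r)*sin(2*r)/2 - exp(2*r)*cos(2*r)/2).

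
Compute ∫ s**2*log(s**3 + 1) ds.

Let u = s**3 + 1, so du = (3*s**2) ds.
The integral becomes (1/3)·∫ log(u) du; integrate by parts with u′=log(u), dv′=du.

s**3*log(s**3 + 1)/3 - s**3/3 + log(s**3 + 1)/3 + C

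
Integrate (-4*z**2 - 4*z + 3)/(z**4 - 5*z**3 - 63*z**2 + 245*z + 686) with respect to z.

-2477*log(z - 7)/15876 - log(z + 2)/81 + 33*log(z + 7)/196 + 221/(126*z - 882) + C

Factor the denominator: (z - 7)**2*(z + 2)*(z + 7).
Partial-fraction decomposition: 33/(196*(z + 7)) - 1/(81*(z + 2)) - 2477/(15876*(z - 7)) - 221/(126*(z - 7)**2).
Integrate each term; A/(z−a) gives A·log|z−a|; A/(z−a)² gives −A/(z−a).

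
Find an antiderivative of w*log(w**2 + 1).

Let u = w**2 + 1, so du = (2*w) dw.
The integral becomes (1/2)·∫ log(u) du; integrate by parts with u′=log(u), dv′=du.

w**2*log(w**2 + 1)/2 - w**2/2 + log(w**2 + 1)/2 + C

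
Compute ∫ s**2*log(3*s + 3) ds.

Use integration by parts with u = log(3*s + 3), dv = s**2 ds.
Then du = 3/(3*s + 3) ds and v = s**3/3.

s**3*log(3*s + 3)/3 - s**3/9 + s**2/6 - s/3 + log(s + 1)/3 + C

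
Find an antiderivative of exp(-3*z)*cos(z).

exp(-3*z)*sin(z)/10 - 3*exp(-3*z)*cos(z)/10 + C

Let I denote the integral. Integrate by parts with u = cos(z), dv = exp(-3*z) dz, so v = -exp(-3*z)/3: I = -exp(-3*z)*cos(z)/3 − (1/3)·∫ exp(-3*z)*sin(z) dz.
Apply parts again with u = sin(z), dv = exp(-3*z) dz: ∫ exp(-3*z)*sin(z) dz = -exp(-3*z)*sin(z)/3 + (1/3)·I. Substituting back brings back I: I = exp(-3*z)*sin(z)/9 - exp(-3*z)*cos(z)/3 − (1/9)·I.
Solving for I: (1 + 1/9)·I equals the remaining terms, so I = (9/10)·(exp(-3*z)*sin(z)/9 - exp(-3*z)*cos(z)/3).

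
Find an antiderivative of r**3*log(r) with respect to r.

Use integration by parts with u = log(r), dv = r**3 dr.
Then du = 1/r dr and v = r**4/4.

r**4*log(r)/4 - r**4/16 + C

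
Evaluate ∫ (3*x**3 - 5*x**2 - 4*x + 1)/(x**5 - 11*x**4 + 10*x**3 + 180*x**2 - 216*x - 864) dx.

-4865*log(x - 6)/10368 + 97*log(x - 4)/168 + 35*log(x + 2)/384 - 113*log(x + 3)/567 - 445/(144*x - 864) + C

Factor the denominator: (x - 6)**2*(x - 4)*(x + 2)*(x + 3).
Partial-fraction decomposition: -113/(567*(x + 3)) + 35/(384*(x + 2)) + 97/(168*(x - 4)) - 4865/(10368*(x - 6)) + 445/(144*(x - 6)**2).
Integrate each term; A/(x−a) gives A·log|x−a|; A/(x−a)² gives −A/(x−a).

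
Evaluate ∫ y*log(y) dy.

Use integration by parts with u = log(y), dv = y dy.
Then du = 1/y dy and v = y**2/2.

y**2*log(y)/2 - y**2/4 + C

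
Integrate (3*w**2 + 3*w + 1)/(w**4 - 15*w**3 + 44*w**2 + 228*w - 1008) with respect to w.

169*log(w - 7)/11 - 1533*log(w - 6)/100 - 37*log(w + 4)/1100 + 127/(10*w - 60) + C

Factor the denominator: (w - 7)*(w - 6)**2*(w + 4).
Partial-fraction decomposition: -37/(1100*(w + 4)) - 1533/(100*(w - 6)) - 127/(10*(w - 6)**2) + 169/(11*(w - 7)).
Integrate each term; A/(w−a) gives A·log|w−a|; A/(w−a)² gives −A/(w−a).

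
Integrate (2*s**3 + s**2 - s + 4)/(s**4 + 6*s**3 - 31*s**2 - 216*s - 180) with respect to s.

Factor the denominator: (s - 6)*(s + 1)*(s + 5)*(s + 6).
Partial-fraction decomposition: 193/(30*(s + 6)) - 54/(11*(s + 5)) - 1/(35*(s + 1)) + 233/(462*(s - 6)).
Integrate each term: A/(s−a) contributes A·log|s−a|.

233*log(s - 6)/462 - log(s + 1)/35 - 54*log(s + 5)/11 + 193*log(s + 6)/30 + C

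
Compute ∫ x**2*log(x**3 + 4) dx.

Let u = x**3 + 4, so du = (3*x**2) dx.
The integral becomes (1/3)·∫ log(u) du; integrate by parts with u′=log(u), dv′=du.

x**3*log(x**3 + 4)/3 - x**3/3 + 4*log(x**3 + 4)/3 + C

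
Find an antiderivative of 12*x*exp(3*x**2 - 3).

2*exp(3*x**2 - 3) + C

Let u = 3*x**2 - 3, so du = (6*x) dx.
Rewriting, the integral becomes 2·∫ e^u du = 2·e^u.
Substituting back, u = 3*x**2 - 3.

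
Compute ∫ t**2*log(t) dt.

t**3*log(t)/3 - t**3/9 + C

Use integration by parts with u = log(t), dv = t**2 dt.
Then du = 1/t dt and v = t**3/3.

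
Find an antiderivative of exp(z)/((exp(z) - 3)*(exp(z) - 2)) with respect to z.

Let u = e^z, du = e^z dz.
The integral becomes ∫ du/((u-2)(u-3)); decompose into partial fractions.

log(exp(z) - 3) - log(exp(z) - 2) + C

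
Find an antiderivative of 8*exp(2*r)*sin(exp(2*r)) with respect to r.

Let u = exp(2*r), so du = (2*exp(2*r)) dr.
Rewriting, the integral becomes 4·∫ sin(u) du = 4·-cos(u).
Substituting back, u = exp(2*r).

-4*cos(exp(2*r)) + C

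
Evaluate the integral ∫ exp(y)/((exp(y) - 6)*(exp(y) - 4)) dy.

log(exp(y) - 6)/2 - log(exp(y) - 4)/2 + C

Let u = e^y, du = e^y dy.
The integral becomes ∫ du/((u-4)(u-6)); decompose into partial fractions.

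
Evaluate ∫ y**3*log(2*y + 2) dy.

Use integration by parts with u = log(2*y + 2), dv = y**3 dy.
Then du = 2/(2*y + 2) dy and v = y**4/4.

y**4*log(2*y + 2)/4 - y**4/16 + y**3/12 - y**2/8 + y/4 - log(y + 1)/4 + C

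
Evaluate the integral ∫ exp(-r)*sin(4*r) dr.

-exp(-r)*sin(4*r)/17 - 4*exp(-r)*cos(4*r)/17 + C

Let I denote the integral. Integrate by parts with u = sin(4*r), dv = exp(-r) dr, so v = -exp(-r): I = -exp(-r)*sin(4*r) + 4·∫ exp(-r)*cos(4*r) dr.
Apply parts again with u = cos(4*r), dv = exp(-r) dr: ∫ exp(-r)*cos(4*r) dr = -exp(-r)*cos(4*r) − 4·I. Substituting back brings back I: I = -exp(-r)*sin(4*r) - 4*exp(-r)*cos(4*r) − 16·I.
Solving for I: (1 + 16)·I equals the remaining terms, so I = (1/17)·(-exp(-r)*sin(4*r) - 4*exp(-r)*cos(4*r)).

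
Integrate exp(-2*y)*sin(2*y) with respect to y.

Let I denote the integral. Integrate by parts with u = sin(2*y), dv = exp(-2*y) dy, so v = -exp(-2*y)/2: I = -exp(-2*y)*sin(2*y)/2 + ∫ exp(-2*y)*cos(2*y) dy.
Apply parts again with u = cos(2*y), dv = exp(-2*y) dy: ∫ exp(-2*y)*cos(2*y) dy = -exp(-2*y)*cos(2*y)/2 − I. Substituting back brings back I: I = -exp(-2*y)*sin(2*y)/2 - exp(-2*y)*cos(2*y)/2 − I.
Solving for I: (1 + 1)·I equals the remaining terms, so I = (1/2)·(-exp(-2*y)*sin(2*y)/2 - exp(-2*y)*cos(2*y)/2).

-exp(-2*y)*sin(2*y)/4 - exp(-2*y)*cos(2*y)/4 + C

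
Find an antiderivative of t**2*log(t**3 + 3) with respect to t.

t**3*log(t**3 + 3)/3 - t**3/3 + log(t**3 + 3) + C

Let u = t**3 + 3, so du = (3*t**2) dt.
The integral becomes (1/3)·∫ log(u) du; integrate by parts with u′=log(u), dv′=du.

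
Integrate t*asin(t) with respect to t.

Use integration by parts with u = arcsin(t), dv = t dt.
Then du = 1/sqrt(-t**2 + 1) dt.

t**2*asin(t)/2 + t*sqrt(-t**2 + 1)/4 - asin(t)/4 + C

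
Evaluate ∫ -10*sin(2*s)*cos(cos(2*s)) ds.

5*sin(cos(2*s)) + C

Let u = cos(2*s), so du = (-2*sin(2*s)) ds.
Rewriting, the integral becomes 5·∫ cos(u) du = 5·sin(u).
Substituting back, u = cos(2*s).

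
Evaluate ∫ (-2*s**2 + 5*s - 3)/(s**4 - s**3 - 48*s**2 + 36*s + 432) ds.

Factor the denominator: (s - 6)*(s - 4)*(s + 3)*(s + 6).
Partial-fraction decomposition: 7/(24*(s + 6)) - 4/(21*(s + 3)) + 3/(28*(s - 4)) - 5/(24*(s - 6)).
Integrate each term: A/(s−a) contributes A·log|s−a|.

-5*log(s - 6)/24 + 3*log(s - 4)/28 - 4*log(s + 3)/21 + 7*log(s + 6)/24 + C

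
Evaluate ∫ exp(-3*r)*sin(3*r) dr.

-exp(-3*r)*sin(3*r)/6 - exp(-3*r)*cos(3*r)/6 + C

Let I denote the integral. Integrate by parts with u = sin(3*r), dv = exp(-3*r) dr, so v = -exp(-3*r)/3: I = -exp(-3*r)*sin(3*r)/3 + ∫ exp(-3*r)*cos(3*r) dr.
Apply parts again with u = cos(3*r), dv = exp(-3*r) dr: ∫ exp(-3*r)*cos(3*r) dr = -exp(-3*r)*cos(3*r)/3 − I. Substituting back brings back I: I = -exp(-3*r)*sin(3*r)/3 - exp(-3*r)*cos(3*r)/3 − I.
Solving for I: (1 + 1)·I equals the remaining terms, so I = (1/2)·(-exp(-3*r)*sin(3*r)/3 - exp(-3*r)*cos(3*r)/3).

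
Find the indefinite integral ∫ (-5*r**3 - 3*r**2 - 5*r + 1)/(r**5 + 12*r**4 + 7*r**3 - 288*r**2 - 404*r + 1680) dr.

-43*log(r - 4)/220 + 61*log(r - 2)/1008 + 32*log(r + 5)/7 - 1003*log(r + 6)/80 + 802*log(r + 7)/99 + C

Factor the denominator: (r - 4)*(r - 2)*(r + 5)*(r + 6)*(r + 7).
Partial-fraction decomposition: 802/(99*(r + 7)) - 1003/(80*(r + 6)) + 32/(7*(r + 5)) + 61/(1008*(r - 2)) - 43/(220*(r - 4)).
Integrate each term: A/(r−a) contributes A·log|r−a|.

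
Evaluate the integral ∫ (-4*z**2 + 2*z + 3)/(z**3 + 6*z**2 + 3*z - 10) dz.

log(z - 1)/18 + 17*log(z + 2)/9 - 107*log(z + 5)/18 + C

Factor the denominator: (z - 1)*(z + 2)*(z + 5).
Partial-fraction decomposition: -107/(18*(z + 5)) + 17/(9*(z + 2)) + 1/(18*(z - 1)).
Integrate each term: A/(z−a) contributes A·log|z−a|.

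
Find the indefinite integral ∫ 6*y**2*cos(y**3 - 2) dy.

2*sin(y**3 - 2) + C

Let u = y**3 - 2, so du = (3*y**2) dy.
Rewriting, the integral becomes 2·∫ cos(u) du = 2·sin(u).
Substituting back, u = y**3 - 2.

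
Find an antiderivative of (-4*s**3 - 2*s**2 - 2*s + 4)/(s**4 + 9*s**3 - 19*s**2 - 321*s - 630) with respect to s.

Factor the denominator: (s - 6)*(s + 3)*(s + 5)*(s + 7).
Partial-fraction decomposition: -323/(26*(s + 7)) + 116/(11*(s + 5)) - 25/(18*(s + 3)) - 944/(1287*(s - 6)).
Integrate each term: A/(s−a) contributes A·log|s−a|.

-944*log(s - 6)/1287 - 25*log(s + 3)/18 + 116*log(s + 5)/11 - 323*log(s + 7)/26 + C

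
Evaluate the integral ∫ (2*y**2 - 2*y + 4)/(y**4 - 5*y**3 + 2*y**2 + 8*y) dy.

log(y)/2 + 7*log(y - 4)/10 - 2*log(y - 2)/3 - 8*log(y + 1)/15 + C

Factor the denominator: y*(y - 4)*(y - 2)*(y + 1).
Partial-fraction decomposition: -8/(15*(y + 1)) - 2/(3*(y - 2)) + 7/(10*(y - 4)) + 1/(2*y).
Integrate each term: A/(y−a) contributes A·log|y−a|.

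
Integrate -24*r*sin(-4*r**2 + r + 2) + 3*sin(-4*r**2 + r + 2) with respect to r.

Let u = 4*r**2 - r - 2, so du = (8*r - 1) dr.
Rewriting, the integral becomes 3·∫ sin(u) du = 3·-cos(u).
Substituting back, u = 4*r**2 - r - 2.

-3*cos(-4*r**2 + r + 2) + C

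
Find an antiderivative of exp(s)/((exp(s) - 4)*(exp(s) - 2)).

Let u = e^s, du = e^s ds.
The integral becomes ∫ du/((u-4)(u-2)); decompose into partial fractions.

log(exp(s) - 4)/2 - log(exp(s) - 2)/2 + C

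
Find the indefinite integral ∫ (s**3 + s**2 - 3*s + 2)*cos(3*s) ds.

s**3*sin(3*s)/3 + s**2*sin(3*s)/3 + s**2*cos(3*s)/3 - 11*s*sin(3*s)/9 + 2*s*cos(3*s)/9 + 16*sin(3*s)/27 - 11*cos(3*s)/27 + C

Use integration by parts with u = s**3 + s**2 - 3*s + 2, dv = cos(3*s) ds, so v = sin(3*s)/3.
Apply parts 3 times (tabular method): alternate signs, differentiate u down to 0, integrate dv up.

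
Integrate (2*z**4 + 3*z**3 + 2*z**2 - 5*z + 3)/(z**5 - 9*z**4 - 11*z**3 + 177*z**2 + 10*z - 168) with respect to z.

5897*log(z - 7)/528 - 657*log(z - 6)/70 + log(z - 1)/60 - 3*log(z + 1)/112 + 5*log(z + 4)/22 + C

Factor the denominator: (z - 7)*(z - 6)*(z - 1)*(z + 1)*(z + 4).
Partial-fraction decomposition: 5/(22*(z + 4)) - 3/(112*(z + 1)) + 1/(60*(z - 1)) - 657/(70*(z - 6)) + 5897/(528*(z - 7)).
Integrate each term: A/(z−a) contributes A·log|z−a|.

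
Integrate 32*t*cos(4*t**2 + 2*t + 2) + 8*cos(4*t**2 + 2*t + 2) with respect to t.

4*sin(4*t**2 + 2*t + 2) + C

Let u = 4*t**2 + 2*t + 2, so du = (8*t + 2) dt.
Rewriting, the integral becomes 4·∫ cos(u) du = 4·sin(u).
Substituting back, u = 4*t**2 + 2*t + 2.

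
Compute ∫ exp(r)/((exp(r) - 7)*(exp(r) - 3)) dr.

log(exp(r) - 7)/4 - log(exp(r) - 3)/4 + C

Let u = e^r, du = e^r dr.
The integral becomes ∫ du/((u-3)(u-7)); decompose into partial fractions.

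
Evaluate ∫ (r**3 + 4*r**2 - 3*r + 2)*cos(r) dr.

Use integration by parts with u = r**3 + 4*r**2 - 3*r + 2, dv = cos(r) dr, so v = sin(r).
Apply parts 3 times (tabular method): alternate signs, differentiate u down to 0, integrate dv up.

r**3*sin(r) + 4*r**2*sin(r) + 3*r**2*cos(r) - 9*r*sin(r) + 8*r*cos(r) - 6*sin(r) - 9*cos(r) + C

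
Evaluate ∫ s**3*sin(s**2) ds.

Let u = s², du = 2s ds; rewrite as (1/2)∫ u^1·sin(1u) du.
Now integrate by parts 1 time.

-s**2*cos(s**2)/2 + sin(s**2)/2 + C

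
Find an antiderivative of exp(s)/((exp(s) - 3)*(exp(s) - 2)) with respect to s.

Let u = e^s, du = e^s ds.
The integral becomes ∫ du/((u-3)(u-2)); decompose into partial fractions.

log(exp(s) - 3) - log(exp(s) - 2) + C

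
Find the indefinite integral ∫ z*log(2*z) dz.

z**2*(log(z) + log(2))/2 - z**2/4 + C

Use integration by parts with u = log(2*z), dv = z dz.
Then du = 1/z dz and v = z**2/2.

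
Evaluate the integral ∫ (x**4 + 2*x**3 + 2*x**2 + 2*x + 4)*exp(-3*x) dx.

(-27*x**4 - 90*x**3 - 144*x**2 - 150*x - 158)*exp(-3*x)/81 + C

Use integration by parts with u = x**4 + 2*x**3 + 2*x**2 + 2*x + 4, dv = exp(-3*x) dx, so v = -exp(-3*x)/3.
Apply parts 4 times (tabular method): alternate signs, differentiate u down to 0, integrate dv up.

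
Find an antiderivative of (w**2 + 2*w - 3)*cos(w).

Use integration by parts with u = w**2 + 2*w - 3, dv = cos(w) dw, so v = sin(w).
Apply parts 2 times (tabular method): alternate signs, differentiate u down to 0, integrate dv up.

w**2*sin(w) + 2*w*sin(w) + 2*w*cos(w) - 5*sin(w) + 2*cos(w) + C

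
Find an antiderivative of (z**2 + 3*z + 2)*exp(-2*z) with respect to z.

Use integration by parts with u = z**2 + 3*z + 2, dv = exp(-2*z) dz, so v = -exp(-2*z)/2.
Apply parts 2 times (tabular method): alternate signs, differentiate u down to 0, integrate dv up.

(-z**2 - 4*z - 4)*exp(-2*z)/2 + C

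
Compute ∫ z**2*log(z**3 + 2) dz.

Let u = z**3 + 2, so du = (3*z**2) dz.
The integral becomes (1/3)·∫ log(u) du; integrate by parts with u′=log(u), dv′=du.

z**3*log(z**3 + 2)/3 - z**3/3 + 2*log(z**3 + 2)/3 + C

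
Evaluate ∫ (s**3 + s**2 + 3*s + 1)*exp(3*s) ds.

(s**3 + 3*s)*exp(3*s)/3 + C

Use integration by parts with u = s**3 + s**2 + 3*s + 1, dv = exp(3*s) ds, so v = exp(3*s)/3.
Apply parts 3 times (tabular method): alternate signs, differentiate u down to 0, integrate dv up.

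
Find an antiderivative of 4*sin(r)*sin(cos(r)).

4*cos(cos(r)) + C

Let u = cos(r), so du = (-sin(r)) dr.
Rewriting, the integral becomes -4·∫ sin(u) du = -4·-cos(u).
Substituting back, u = cos(r).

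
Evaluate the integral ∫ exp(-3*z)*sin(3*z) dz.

Let I denote the integral. Integrate by parts with u = sin(3*z), dv = exp(-3*z) dz, so v = -exp(-3*z)/3: I = -exp(-3*z)*sin(3*z)/3 + ∫ exp(-3*z)*cos(3*z) dz.
Apply parts again with u = cos(3*z), dv = exp(-3*z) dz: ∫ exp(-3*z)*cos(3*z) dz = -exp(-3*z)*cos(3*z)/3 − I. Substituting back brings back I: I = -exp(-3*z)*sin(3*z)/3 - exp(-3*z)*cos(3*z)/3 − I.
Solving for I: (1 + 1)·I equals the remaining terms, so I = (1/2)·(-exp(-3*z)*sin(3*z)/3 - exp(-3*z)*cos(3*z)/3).

-exp(-3*z)*sin(3*z)/6 - exp(-3*z)*cos(3*z)/6 + C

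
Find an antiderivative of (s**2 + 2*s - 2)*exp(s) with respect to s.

(s**2 - 2)*exp(s) + C

Use integration by parts with u = s**2 + 2*s - 2, dv = exp(s) ds, so v = exp(s).
Apply parts 2 times (tabular method): alternate signs, differentiate u down to 0, integrate dv up.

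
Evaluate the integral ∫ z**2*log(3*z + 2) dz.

Use integration by parts with u = log(3*z + 2), dv = z**2 dz.
Then du = 3/(3*z + 2) dz and v = z**3/3.

z**3*log(3*z + 2)/3 - z**3/9 + z**2/9 - 4*z/27 + 8*log(3*z + 2)/81 + C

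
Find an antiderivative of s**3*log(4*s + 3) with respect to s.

s**4*log(4*s + 3)/4 - s**4/16 + s**3/16 - 9*s**2/128 + 27*s/256 - 81*log(4*s + 3)/1024 + C

Use integration by parts with u = log(4*s + 3), dv = s**3 ds.
Then du = 4/(4*s + 3) ds and v = s**4/4.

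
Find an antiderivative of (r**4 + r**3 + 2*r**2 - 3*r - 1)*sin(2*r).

Use integration by parts with u = r**4 + r**3 + 2*r**2 - 3*r - 1, dv = sin(2*r) dr, so v = -cos(2*r)/2.
Apply parts 4 times (tabular method): alternate signs, differentiate u down to 0, integrate dv up.

-r**4*cos(2*r)/2 + r**3*sin(2*r) - r**3*cos(2*r)/2 + 3*r**2*sin(2*r)/4 + r**2*cos(2*r)/2 - r*sin(2*r)/2 + 9*r*cos(2*r)/4 - 9*sin(2*r)/8 + cos(2*r)/4 + C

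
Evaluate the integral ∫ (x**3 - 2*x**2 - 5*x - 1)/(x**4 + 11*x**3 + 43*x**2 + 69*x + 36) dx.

log(x + 1)/12 - 99*log(x + 3)/4 + 77*log(x + 4)/3 - 31/(2*x + 6) + C

Factor the denominator: (x + 1)*(x + 3)**2*(x + 4).
Partial-fraction decomposition: 77/(3*(x + 4)) - 99/(4*(x + 3)) + 31/(2*(x + 3)**2) + 1/(12*(x + 1)).
Integrate each term; A/(x−a) gives A·log|x−a|; A/(x−a)² gives −A/(x−a).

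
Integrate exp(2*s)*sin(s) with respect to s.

Let I denote the integral. Integrate by parts with u = sin(s), dv = exp(2*s) ds, so v = exp(2*s)/2: I = exp(2*s)*sin(s)/2 − (1/2)·∫ exp(2*s)*cos(s) ds.
Apply parts again with u = cos(s), dv = exp(2*s) ds: ∫ exp(2*s)*cos(s) ds = exp(2*s)*cos(s)/2 + (1/2)·I. Substituting back brings back I: I = exp(2*s)*sin(s)/2 - exp(2*s)*cos(s)/4 − (1/4)·I.
Solving for I: (1 + 1/4)·I equals the remaining terms, so I = (4/5)·(exp(2*s)*sin(s)/2 - exp(2*s)*cos(s)/4).

2*exp(2*s)*sin(s)/5 - exp(2*s)*cos(s)/5 + C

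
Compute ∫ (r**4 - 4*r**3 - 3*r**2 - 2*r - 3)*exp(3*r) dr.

(27*r**4 - 144*r**3 + 63*r**2 - 96*r - 49)*exp(3*r)/81 + C

Use integration by parts with u = r**4 - 4*r**3 - 3*r**2 - 2*r - 3, dv = exp(3*r) dr, so v = exp(3*r)/3.
Apply parts 4 times (tabular method): alternate signs, differentiate u down to 0, integrate dv up.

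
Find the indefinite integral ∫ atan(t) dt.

Use integration by parts with u = arctan(t), dv = dt.
Then du = 1/(t**2 + 1) dt.

t*atan(t) - log(t**2 + 1)/2 + C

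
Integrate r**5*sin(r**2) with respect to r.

-r**4*cos(r**2)/2 + r**2*sin(r**2) + cos(r**2) + C

Let u = r², du = 2r dr; rewrite as (1/2)∫ u^2·sin(1u) du.
Now integrate by parts 2 times.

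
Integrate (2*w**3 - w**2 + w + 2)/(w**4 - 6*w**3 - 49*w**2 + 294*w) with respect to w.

Factor the denominator: w*(w - 7)*(w - 6)*(w + 7).
Partial-fraction decomposition: 370/(637*(w + 7)) - 202/(39*(w - 6)) + 323/(49*(w - 7)) + 1/(147*w).
Integrate each term: A/(w−a) contributes A·log|w−a|.

log(w)/147 + 323*log(w - 7)/49 - 202*log(w - 6)/39 + 370*log(w + 7)/637 + C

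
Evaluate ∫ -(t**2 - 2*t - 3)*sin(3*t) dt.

Use integration by parts with u = t**2 - 2*t - 3, dv = -sin(3*t) dt, so v = cos(3*t)/3.
Apply parts 2 times (tabular method): alternate signs, differentiate u down to 0, integrate dv up.

t**2*cos(3*t)/3 - 2*t*sin(3*t)/9 - 2*t*cos(3*t)/3 + 2*sin(3*t)/9 - 29*cos(3*t)/27 + C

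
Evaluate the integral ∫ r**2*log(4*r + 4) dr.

Use integration by parts with u = log(4*r + 4), dv = r**2 dr.
Then du = 4/(4*r + 4) dr and v = r**3/3.

r**3*log(4*r + 4)/3 - r**3/9 + r**2/6 - r/3 + log(r + 1)/3 + C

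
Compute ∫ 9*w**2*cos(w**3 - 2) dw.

3*sin(w**3 - 2) + C

Let u = w**3 - 2, so du = (3*w**2) dw.
Rewriting, the integral becomes 3·∫ cos(u) du = 3·sin(u).
Substituting back, u = w**3 - 2.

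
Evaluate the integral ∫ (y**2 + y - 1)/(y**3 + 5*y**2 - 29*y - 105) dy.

Factor the denominator: (y - 5)*(y + 3)*(y + 7).
Partial-fraction decomposition: 41/(48*(y + 7)) - 5/(32*(y + 3)) + 29/(96*(y - 5)).
Integrate each term: A/(y−a) contributes A·log|y−a|.

29*log(y - 5)/96 - 5*log(y + 3)/32 + 41*log(y + 7)/48 + C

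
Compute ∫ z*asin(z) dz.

Use integration by parts with u = arcsin(z), dv = z dz.
Then du = 1/sqrt(-z**2 + 1) dz.

z**2*asin(z)/2 + z*sqrt(-z**2 + 1)/4 - asin(z)/4 + C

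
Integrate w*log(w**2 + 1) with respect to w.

w**2*log(w**2 + 1)/2 - w**2/2 + log(w**2 + 1)/2 + C

Let u = w**2 + 1, so du = (2*w) dw.
The integral becomes (1/2)·∫ log(u) du; integrate by parts with u′=log(u), dv′=du.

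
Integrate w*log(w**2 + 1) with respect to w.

Let u = w**2 + 1, so du = (2*w) dw.
The integral becomes (1/2)·∫ log(u) du; integrate by parts with u′=log(u), dv′=du.

w**2*log(w**2 + 1)/2 - w**2/2 + log(w**2 + 1)/2 + C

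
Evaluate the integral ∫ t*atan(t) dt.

Use integration by parts with u = arctan(t), dv = t dt.
Then du = 1/(t**2 + 1) dt.

t**2*atan(t)/2 - t/2 + atan(t)/2 + C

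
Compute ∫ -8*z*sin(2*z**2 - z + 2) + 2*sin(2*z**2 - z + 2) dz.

Let u = 2*z**2 - z + 2, so du = (4*z - 1) dz.
Rewriting, the integral becomes -2·∫ sin(u) du = -2·-cos(u).
Substituting back, u = 2*z**2 - z + 2.

2*cos(2*z**2 - z + 2) + C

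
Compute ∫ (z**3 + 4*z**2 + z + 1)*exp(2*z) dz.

(4*z**3 + 10*z**2 - 6*z + 7)*exp(2*z)/8 + C

Use integration by parts with u = z**3 + 4*z**2 + z + 1, dv = exp(2*z) dz, so v = exp(2*z)/2.
Apply parts 3 times (tabular method): alternate signs, differentiate u down to 0, integrate dv up.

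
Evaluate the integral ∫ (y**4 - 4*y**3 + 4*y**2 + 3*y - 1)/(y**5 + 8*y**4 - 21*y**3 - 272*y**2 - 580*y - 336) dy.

593*log(y - 6)/7280 - 5*log(y + 1)/126 + 57*log(y + 2)/80 - 563*log(y + 4)/180 + 3947*log(y + 7)/1170 + C

Factor the denominator: (y - 6)*(y + 1)*(y + 2)*(y + 4)*(y + 7).
Partial-fraction decomposition: 3947/(1170*(y + 7)) - 563/(180*(y + 4)) + 57/(80*(y + 2)) - 5/(126*(y + 1)) + 593/(7280*(y - 6)).
Integrate each term: A/(y−a) contributes A·log|y−a|.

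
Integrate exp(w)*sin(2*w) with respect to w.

Let I denote the integral. Integrate by parts with u = sin(2*w), dv = exp(w) dw, so v = exp(w): I = exp(w)*sin(2*w) − 2·∫ exp(w)*cos(2*w) dw.
Apply parts again with u = cos(2*w), dv = exp(w) dw: ∫ exp(w)*cos(2*w) dw = exp(w)*cos(2*w) + 2·I. Substituting back brings back I: I = exp(w)*sin(2*w) - 2*exp(w)*cos(2*w) − 4·I.
Solving for I: (1 + 4)·I equals the remaining terms, so I = (1/5)·(exp(w)*sin(2*w) - 2*exp(w)*cos(2*w)).

exp(w)*sin(2*w)/5 - 2*exp(w)*cos(2*w)/5 + C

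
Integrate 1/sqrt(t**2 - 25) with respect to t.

Substitute t = 5·sec(θ), so dt = 5·sec(θ)*tan(θ) dθ and the radical becomes sqrt(t**2 - 25) = 5·tan(θ) by the Pythagorean identity.
Integrate the resulting trig expression in θ, then back-substitute sec(θ) = t/5, tan(θ) = sqrt(t**2 - 25)/5 (absorbing any constant into C).

log(t + sqrt(t**2 - 25)) + C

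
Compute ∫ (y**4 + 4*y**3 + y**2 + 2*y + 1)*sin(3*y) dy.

Use integration by parts with u = y**4 + 4*y**3 + y**2 + 2*y + 1, dv = sin(3*y) dy, so v = -cos(3*y)/3.
Apply parts 4 times (tabular method): alternate signs, differentiate u down to 0, integrate dv up.

-y**4*cos(3*y)/3 + 4*y**3*sin(3*y)/9 - 4*y**3*cos(3*y)/3 + 4*y**2*sin(3*y)/3 + y**2*cos(3*y)/9 - 2*y*sin(3*y)/27 + 2*y*cos(3*y)/9 - 2*sin(3*y)/27 - 29*cos(3*y)/81 + C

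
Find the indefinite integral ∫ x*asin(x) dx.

Use integration by parts with u = arcsin(x), dv = x dx.
Then du = 1/sqrt(-x**2 + 1) dx.

x**2*asin(x)/2 + x*sqrt(-x**2 + 1)/4 - asin(x)/4 + C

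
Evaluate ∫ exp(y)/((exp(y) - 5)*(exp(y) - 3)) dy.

Let u = e^y, du = e^y dy.
The integral becomes ∫ du/((u-5)(u-3)); decompose into partial fractions.

log(exp(y) - 5)/2 - log(exp(y) - 3)/2 + C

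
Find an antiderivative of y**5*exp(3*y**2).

(9*y**4 - 6*y**2 + 2)*exp(3*y**2)/54 + C

Let u = y², du = 2y dy; rewrite as (1/2)∫ u^2·exp(3u) du.
Now integrate by parts 2 times.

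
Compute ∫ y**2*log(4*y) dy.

y**3*(log(y) + 2*log(2))/3 - y**3/9 + C

Use integration by parts with u = log(4*y), dv = y**2 dy.
Then du = 1/y dy and v = y**3/3.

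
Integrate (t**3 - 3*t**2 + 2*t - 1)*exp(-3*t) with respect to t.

Use integration by parts with u = t**3 - 3*t**2 + 2*t - 1, dv = exp(-3*t) dt, so v = -exp(-3*t)/3.
Apply parts 3 times (tabular method): alternate signs, differentiate u down to 0, integrate dv up.

(-9*t**3 + 18*t**2 - 6*t + 7)*exp(-3*t)/27 + C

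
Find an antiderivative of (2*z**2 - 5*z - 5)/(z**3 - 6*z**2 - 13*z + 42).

Factor the denominator: (z - 7)*(z - 2)*(z + 3).
Partial-fraction decomposition: 14/(25*(z + 3)) + 7/(25*(z - 2)) + 29/(25*(z - 7)).
Integrate each term: A/(z−a) contributes A·log|z−a|.

29*log(z - 7)/25 + 7*log(z - 2)/25 + 14*log(z + 3)/25 + C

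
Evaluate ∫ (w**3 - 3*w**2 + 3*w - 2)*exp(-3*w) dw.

(-9*w**3 + 18*w**2 - 15*w + 13)*exp(-3*w)/27 + C

Use integration by parts with u = w**3 - 3*w**2 + 3*w - 2, dv = exp(-3*w) dw, so v = -exp(-3*w)/3.
Apply parts 3 times (tabular method): alternate signs, differentiate u down to 0, integrate dv up.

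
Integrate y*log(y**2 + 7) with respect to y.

Let u = y**2 + 7, so du = (2*y) dy.
The integral becomes (1/2)·∫ log(u) du; integrate by parts with u′=log(u), dv′=du.

y**2*log(y**2 + 7)/2 - y**2/2 + 7*log(y**2 + 7)/2 + C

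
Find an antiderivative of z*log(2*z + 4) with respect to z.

z**2*log(2*z + 4)/2 - z**2/4 + z - 2*log(z + 2) + C

Use integration by parts with u = log(2*z + 4), dv = z dz.
Then du = 2/(2*z + 4) dz and v = z**2/2.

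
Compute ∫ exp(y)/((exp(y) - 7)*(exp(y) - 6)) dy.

log(exp(y) - 7) - log(exp(y) - 6) + C

Let u = e^y, du = e^y dy.
The integral becomes ∫ du/((u-6)(u-7)); decompose into partial fractions.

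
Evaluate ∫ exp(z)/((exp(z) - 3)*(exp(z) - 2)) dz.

Let u = e^z, du = e^z dz.
The integral becomes ∫ du/((u-2)(u-3)); decompose into partial fractions.

log(exp(z) - 3) - log(exp(z) - 2) + C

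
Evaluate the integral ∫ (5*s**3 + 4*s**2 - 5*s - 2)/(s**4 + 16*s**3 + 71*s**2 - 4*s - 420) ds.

11*log(s - 2)/126 + 251*log(s + 5)/7 - 227*log(s + 6)/2 + 743*log(s + 7)/9 + C

Factor the denominator: (s - 2)*(s + 5)*(s + 6)*(s + 7).
Partial-fraction decomposition: 743/(9*(s + 7)) - 227/(2*(s + 6)) + 251/(7*(s + 5)) + 11/(126*(s - 2)).
Integrate each term: A/(s−a) contributes A·log|s−a|.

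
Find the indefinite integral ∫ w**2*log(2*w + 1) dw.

w**3*log(2*w + 1)/3 - w**3/9 + w**2/12 - w/12 + log(2*w + 1)/24 + C

Use integration by parts with u = log(2*w + 1), dv = w**2 dw.
Then du = 2/(2*w + 1) dw and v = w**3/3.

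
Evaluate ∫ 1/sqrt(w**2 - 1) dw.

log(w + sqrt(w**2 - 1)) + C

Substitute w = sec(θ), so dw = sec(θ)*tan(θ) dθ and the radical becomes sqrt(w**2 - 1) = tan(θ) by the Pythagorean identity.
Integrate the resulting trig expression in θ, then back-substitute sec(θ) = w, tan(θ) = sqrt(w**2 - 1) (absorbing any constant into C).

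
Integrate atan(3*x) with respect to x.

x*atan(3*x) - log(9*x**2 + 1)/6 + C

Use integration by parts with u = arctan(3*x), dv = dx.
Then du = 3/(9*x**2 + 1) dx.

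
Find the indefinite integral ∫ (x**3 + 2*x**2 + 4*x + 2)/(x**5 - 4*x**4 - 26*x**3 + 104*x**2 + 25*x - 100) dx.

Factor the denominator: (x - 5)*(x - 4)*(x - 1)*(x + 1)*(x + 5).
Partial-fraction decomposition: -31/(720*(x + 5)) + 1/(240*(x + 1)) + 1/(16*(x - 1)) - 38/(45*(x - 4)) + 197/(240*(x - 5)).
Integrate each term: A/(x−a) contributes A·log|x−a|.

197*log(x - 5)/240 - 38*log(x - 4)/45 + log(x - 1)/16 + log(x + 1)/240 - 31*log(x + 5)/720 + C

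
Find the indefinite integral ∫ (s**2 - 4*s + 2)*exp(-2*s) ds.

(-2*s**2 + 6*s - 1)*exp(-2*s)/4 + C

Use integration by parts with u = s**2 - 4*s + 2, dv = exp(-2*s) ds, so v = -exp(-2*s)/2.
Apply parts 2 times (tabular method): alternate signs, differentiate u down to 0, integrate dv up.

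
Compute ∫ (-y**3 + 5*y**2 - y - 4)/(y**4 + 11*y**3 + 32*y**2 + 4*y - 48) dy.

Factor the denominator: (y - 1)*(y + 2)*(y + 4)*(y + 6).
Partial-fraction decomposition: -199/(28*(y + 6)) + 36/(5*(y + 4)) - 13/(12*(y + 2)) - 1/(105*(y - 1)).
Integrate each term: A/(y−a) contributes A·log|y−a|.

-log(y - 1)/105 - 13*log(y + 2)/12 + 36*log(y + 4)/5 - 199*log(y + 6)/28 + C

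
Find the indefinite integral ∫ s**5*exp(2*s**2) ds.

(2*s**4 - 2*s**2 + 1)*exp(2*s**2)/8 + C

Let u = s², du = 2s ds; rewrite as (1/2)∫ u^2·exp(2u) du.
Now integrate by parts 2 times.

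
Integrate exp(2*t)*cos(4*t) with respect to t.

exp(2*t)*sin(4*t)/5 + exp(2*t)*cos(4*t)/10 + C

Let I denote the integral. Integrate by parts with u = cos(4*t), dv = exp(2*t) dt, so v = exp(2*t)/2: I = exp(2*t)*cos(4*t)/2 + 2·∫ exp(2*t)*sin(4*t) dt.
Apply parts again with u = sin(4*t), dv = exp(2*t) dt: ∫ exp(2*t)*sin(4*t) dt = exp(2*t)*sin(4*t)/2 − 2·I. Substituting back brings back I: I = exp(2*t)*sin(4*t) + exp(2*t)*cos(4*t)/2 − 4·I.
Solving for I: (1 + 4)·I equals the remaining terms, so I = (1/5)·(exp(2*t)*sin(4*t) + exp(2*t)*cos(4*t)/2).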